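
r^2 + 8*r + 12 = (r + 2)*(r + 6)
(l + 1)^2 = l^2 + 2*l + 1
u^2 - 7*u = u*(u - 7)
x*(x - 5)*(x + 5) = x^3 - 25*x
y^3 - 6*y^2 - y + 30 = (y - 5)*(y - 3)*(y + 2)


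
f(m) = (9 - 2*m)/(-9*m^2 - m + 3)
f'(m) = (9 - 2*m)*(18*m + 1)/(-9*m^2 - m + 3)^2 - 2/(-9*m^2 - m + 3)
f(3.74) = -0.01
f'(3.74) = 0.02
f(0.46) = 12.71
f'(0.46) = 182.46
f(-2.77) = -0.23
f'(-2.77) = -0.15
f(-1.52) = -0.74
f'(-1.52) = -1.08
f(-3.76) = -0.14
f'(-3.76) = -0.06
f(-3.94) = -0.13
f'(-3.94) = -0.05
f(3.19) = -0.03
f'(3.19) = 0.04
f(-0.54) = 11.01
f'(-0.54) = -107.03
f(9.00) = 0.01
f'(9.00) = 0.00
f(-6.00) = -0.07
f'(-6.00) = -0.02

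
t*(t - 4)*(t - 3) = t^3 - 7*t^2 + 12*t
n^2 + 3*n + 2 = (n + 1)*(n + 2)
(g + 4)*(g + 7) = g^2 + 11*g + 28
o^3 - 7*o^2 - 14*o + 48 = (o - 8)*(o - 2)*(o + 3)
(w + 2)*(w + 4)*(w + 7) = w^3 + 13*w^2 + 50*w + 56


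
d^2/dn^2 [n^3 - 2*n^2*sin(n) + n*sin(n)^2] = 2*n^2*sin(n) - 8*n*cos(n) + 2*n*cos(2*n) + 6*n - 4*sin(n) + 2*sin(2*n)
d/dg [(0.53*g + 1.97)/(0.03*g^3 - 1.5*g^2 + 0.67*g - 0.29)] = (-0.0318*g^3 + 0.6177*g^2 + 5.91*g - 1.4736)/(0.0009*g^6 - 0.09*g^5 + 2.2902*g^4 - 2.0274*g^3 + 1.3189*g^2 - 0.3886*g + 0.0841)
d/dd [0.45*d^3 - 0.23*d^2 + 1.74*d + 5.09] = 1.35*d^2 - 0.46*d + 1.74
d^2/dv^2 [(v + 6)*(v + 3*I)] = 2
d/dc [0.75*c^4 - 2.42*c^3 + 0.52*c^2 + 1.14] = c*(3.0*c^2 - 7.26*c + 1.04)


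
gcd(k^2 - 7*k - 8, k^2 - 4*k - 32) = k - 8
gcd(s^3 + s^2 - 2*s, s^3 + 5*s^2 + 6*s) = s^2 + 2*s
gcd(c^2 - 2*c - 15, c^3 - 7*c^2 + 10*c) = c - 5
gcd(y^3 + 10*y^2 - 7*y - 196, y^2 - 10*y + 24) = y - 4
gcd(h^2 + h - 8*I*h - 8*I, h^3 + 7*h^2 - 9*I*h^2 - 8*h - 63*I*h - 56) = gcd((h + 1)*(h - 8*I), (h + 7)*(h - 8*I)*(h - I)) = h - 8*I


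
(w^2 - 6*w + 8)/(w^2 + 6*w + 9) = (w^2 - 6*w + 8)/(w^2 + 6*w + 9)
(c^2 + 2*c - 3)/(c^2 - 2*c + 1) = (c + 3)/(c - 1)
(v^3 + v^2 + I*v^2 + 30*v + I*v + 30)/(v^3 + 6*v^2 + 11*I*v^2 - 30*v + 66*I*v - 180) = (v^2 + v*(1 - 5*I) - 5*I)/(v^2 + v*(6 + 5*I) + 30*I)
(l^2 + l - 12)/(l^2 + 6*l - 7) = (l^2 + l - 12)/(l^2 + 6*l - 7)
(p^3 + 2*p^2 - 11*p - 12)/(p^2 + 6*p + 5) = (p^2 + p - 12)/(p + 5)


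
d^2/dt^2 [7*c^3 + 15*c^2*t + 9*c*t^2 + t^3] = 18*c + 6*t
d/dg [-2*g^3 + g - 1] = 1 - 6*g^2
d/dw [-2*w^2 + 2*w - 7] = 2 - 4*w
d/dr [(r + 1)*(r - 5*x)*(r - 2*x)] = 3*r^2 - 14*r*x + 2*r + 10*x^2 - 7*x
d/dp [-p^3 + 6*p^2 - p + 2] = -3*p^2 + 12*p - 1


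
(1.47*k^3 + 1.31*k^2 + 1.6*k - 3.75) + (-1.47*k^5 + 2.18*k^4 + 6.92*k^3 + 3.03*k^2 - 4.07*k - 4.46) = -1.47*k^5 + 2.18*k^4 + 8.39*k^3 + 4.34*k^2 - 2.47*k - 8.21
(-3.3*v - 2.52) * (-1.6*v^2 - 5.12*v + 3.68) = 5.28*v^3 + 20.928*v^2 + 0.7584*v - 9.2736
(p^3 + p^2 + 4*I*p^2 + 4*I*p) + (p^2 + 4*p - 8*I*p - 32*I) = p^3 + 2*p^2 + 4*I*p^2 + 4*p - 4*I*p - 32*I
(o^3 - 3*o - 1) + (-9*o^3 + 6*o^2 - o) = -8*o^3 + 6*o^2 - 4*o - 1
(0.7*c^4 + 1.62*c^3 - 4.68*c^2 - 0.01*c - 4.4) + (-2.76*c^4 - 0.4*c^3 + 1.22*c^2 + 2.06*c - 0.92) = -2.06*c^4 + 1.22*c^3 - 3.46*c^2 + 2.05*c - 5.32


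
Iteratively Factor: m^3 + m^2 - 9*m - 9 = (m + 3)*(m^2 - 2*m - 3) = (m - 3)*(m + 3)*(m + 1)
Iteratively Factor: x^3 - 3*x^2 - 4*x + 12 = (x - 2)*(x^2 - x - 6) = (x - 3)*(x - 2)*(x + 2)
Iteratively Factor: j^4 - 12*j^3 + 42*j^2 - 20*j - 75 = (j + 1)*(j^3 - 13*j^2 + 55*j - 75) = (j - 5)*(j + 1)*(j^2 - 8*j + 15) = (j - 5)^2*(j + 1)*(j - 3)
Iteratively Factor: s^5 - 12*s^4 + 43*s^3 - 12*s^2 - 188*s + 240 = (s - 5)*(s^4 - 7*s^3 + 8*s^2 + 28*s - 48) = (s - 5)*(s - 3)*(s^3 - 4*s^2 - 4*s + 16) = (s - 5)*(s - 4)*(s - 3)*(s^2 - 4) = (s - 5)*(s - 4)*(s - 3)*(s - 2)*(s + 2)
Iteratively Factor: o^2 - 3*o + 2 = (o - 2)*(o - 1)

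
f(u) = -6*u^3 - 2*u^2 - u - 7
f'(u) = -18*u^2 - 4*u - 1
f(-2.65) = 93.26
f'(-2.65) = -116.80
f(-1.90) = 28.83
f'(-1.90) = -58.38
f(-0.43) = -6.46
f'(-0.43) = -2.61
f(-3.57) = 244.08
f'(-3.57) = -216.13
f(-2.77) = 107.95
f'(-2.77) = -128.03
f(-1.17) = 1.04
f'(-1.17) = -20.96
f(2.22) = -84.72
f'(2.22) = -98.59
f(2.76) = -151.14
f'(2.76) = -149.16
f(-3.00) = 140.00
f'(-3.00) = -151.00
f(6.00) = -1381.00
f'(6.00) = -673.00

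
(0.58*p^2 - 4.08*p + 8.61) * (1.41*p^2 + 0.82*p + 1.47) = 0.8178*p^4 - 5.2772*p^3 + 9.6471*p^2 + 1.0626*p + 12.6567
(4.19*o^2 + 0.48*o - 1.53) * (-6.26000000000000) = -26.2294*o^2 - 3.0048*o + 9.5778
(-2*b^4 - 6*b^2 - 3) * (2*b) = -4*b^5 - 12*b^3 - 6*b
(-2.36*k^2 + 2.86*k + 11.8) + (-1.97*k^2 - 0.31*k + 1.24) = -4.33*k^2 + 2.55*k + 13.04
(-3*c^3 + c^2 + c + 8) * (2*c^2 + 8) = -6*c^5 + 2*c^4 - 22*c^3 + 24*c^2 + 8*c + 64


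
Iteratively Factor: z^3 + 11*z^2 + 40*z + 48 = (z + 4)*(z^2 + 7*z + 12) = (z + 3)*(z + 4)*(z + 4)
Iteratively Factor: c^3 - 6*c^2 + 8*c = (c - 4)*(c^2 - 2*c) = (c - 4)*(c - 2)*(c)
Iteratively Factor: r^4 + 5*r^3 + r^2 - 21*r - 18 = (r + 3)*(r^3 + 2*r^2 - 5*r - 6) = (r + 1)*(r + 3)*(r^2 + r - 6) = (r + 1)*(r + 3)^2*(r - 2)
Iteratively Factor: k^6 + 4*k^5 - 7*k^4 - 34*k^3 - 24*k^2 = (k)*(k^5 + 4*k^4 - 7*k^3 - 34*k^2 - 24*k) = k*(k + 2)*(k^4 + 2*k^3 - 11*k^2 - 12*k) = k^2*(k + 2)*(k^3 + 2*k^2 - 11*k - 12) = k^2*(k + 1)*(k + 2)*(k^2 + k - 12) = k^2*(k - 3)*(k + 1)*(k + 2)*(k + 4)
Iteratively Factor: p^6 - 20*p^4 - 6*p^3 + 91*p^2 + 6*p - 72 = (p + 3)*(p^5 - 3*p^4 - 11*p^3 + 27*p^2 + 10*p - 24) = (p - 2)*(p + 3)*(p^4 - p^3 - 13*p^2 + p + 12) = (p - 2)*(p + 3)^2*(p^3 - 4*p^2 - p + 4) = (p - 2)*(p - 1)*(p + 3)^2*(p^2 - 3*p - 4) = (p - 4)*(p - 2)*(p - 1)*(p + 3)^2*(p + 1)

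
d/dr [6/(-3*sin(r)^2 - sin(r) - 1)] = 6*(6*sin(r) + 1)*cos(r)/(3*sin(r)^2 + sin(r) + 1)^2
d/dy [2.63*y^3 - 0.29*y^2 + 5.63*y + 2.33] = 7.89*y^2 - 0.58*y + 5.63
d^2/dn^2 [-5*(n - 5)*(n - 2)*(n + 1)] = 60 - 30*n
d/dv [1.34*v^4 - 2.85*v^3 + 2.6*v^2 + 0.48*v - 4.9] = 5.36*v^3 - 8.55*v^2 + 5.2*v + 0.48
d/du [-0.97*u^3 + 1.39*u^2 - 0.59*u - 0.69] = -2.91*u^2 + 2.78*u - 0.59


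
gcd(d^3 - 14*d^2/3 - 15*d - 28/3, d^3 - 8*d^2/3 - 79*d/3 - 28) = d^2 - 17*d/3 - 28/3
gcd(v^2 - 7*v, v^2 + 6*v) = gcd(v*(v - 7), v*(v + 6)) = v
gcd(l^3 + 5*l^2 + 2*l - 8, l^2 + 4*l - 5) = l - 1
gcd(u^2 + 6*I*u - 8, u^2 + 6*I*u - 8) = u^2 + 6*I*u - 8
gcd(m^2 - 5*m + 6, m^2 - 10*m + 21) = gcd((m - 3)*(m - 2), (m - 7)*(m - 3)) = m - 3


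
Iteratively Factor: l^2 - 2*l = (l - 2)*(l)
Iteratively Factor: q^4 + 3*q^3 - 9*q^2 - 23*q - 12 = (q - 3)*(q^3 + 6*q^2 + 9*q + 4) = (q - 3)*(q + 1)*(q^2 + 5*q + 4) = (q - 3)*(q + 1)*(q + 4)*(q + 1)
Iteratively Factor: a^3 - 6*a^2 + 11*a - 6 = (a - 3)*(a^2 - 3*a + 2) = (a - 3)*(a - 2)*(a - 1)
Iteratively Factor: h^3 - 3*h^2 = (h)*(h^2 - 3*h) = h^2*(h - 3)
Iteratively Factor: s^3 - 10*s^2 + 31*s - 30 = (s - 5)*(s^2 - 5*s + 6) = (s - 5)*(s - 2)*(s - 3)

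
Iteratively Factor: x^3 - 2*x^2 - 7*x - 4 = (x - 4)*(x^2 + 2*x + 1) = (x - 4)*(x + 1)*(x + 1)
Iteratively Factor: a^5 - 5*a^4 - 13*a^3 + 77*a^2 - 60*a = (a - 3)*(a^4 - 2*a^3 - 19*a^2 + 20*a) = (a - 3)*(a - 1)*(a^3 - a^2 - 20*a) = a*(a - 3)*(a - 1)*(a^2 - a - 20) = a*(a - 5)*(a - 3)*(a - 1)*(a + 4)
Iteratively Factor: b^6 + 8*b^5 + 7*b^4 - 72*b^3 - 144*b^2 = (b + 4)*(b^5 + 4*b^4 - 9*b^3 - 36*b^2) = b*(b + 4)*(b^4 + 4*b^3 - 9*b^2 - 36*b) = b^2*(b + 4)*(b^3 + 4*b^2 - 9*b - 36) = b^2*(b + 3)*(b + 4)*(b^2 + b - 12) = b^2*(b + 3)*(b + 4)^2*(b - 3)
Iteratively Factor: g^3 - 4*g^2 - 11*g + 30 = (g - 5)*(g^2 + g - 6) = (g - 5)*(g - 2)*(g + 3)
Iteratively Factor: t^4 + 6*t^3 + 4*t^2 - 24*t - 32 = (t - 2)*(t^3 + 8*t^2 + 20*t + 16) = (t - 2)*(t + 2)*(t^2 + 6*t + 8) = (t - 2)*(t + 2)^2*(t + 4)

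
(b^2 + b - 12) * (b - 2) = b^3 - b^2 - 14*b + 24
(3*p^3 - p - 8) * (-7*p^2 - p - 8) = -21*p^5 - 3*p^4 - 17*p^3 + 57*p^2 + 16*p + 64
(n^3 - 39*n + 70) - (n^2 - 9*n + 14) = n^3 - n^2 - 30*n + 56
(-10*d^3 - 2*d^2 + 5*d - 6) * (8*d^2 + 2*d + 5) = -80*d^5 - 36*d^4 - 14*d^3 - 48*d^2 + 13*d - 30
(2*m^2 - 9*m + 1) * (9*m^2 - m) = 18*m^4 - 83*m^3 + 18*m^2 - m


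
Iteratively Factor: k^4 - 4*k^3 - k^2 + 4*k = (k + 1)*(k^3 - 5*k^2 + 4*k) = k*(k + 1)*(k^2 - 5*k + 4) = k*(k - 4)*(k + 1)*(k - 1)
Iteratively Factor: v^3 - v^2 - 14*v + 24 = (v - 2)*(v^2 + v - 12) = (v - 3)*(v - 2)*(v + 4)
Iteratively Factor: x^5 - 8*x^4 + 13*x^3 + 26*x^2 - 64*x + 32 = (x - 1)*(x^4 - 7*x^3 + 6*x^2 + 32*x - 32) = (x - 1)^2*(x^3 - 6*x^2 + 32) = (x - 4)*(x - 1)^2*(x^2 - 2*x - 8) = (x - 4)*(x - 1)^2*(x + 2)*(x - 4)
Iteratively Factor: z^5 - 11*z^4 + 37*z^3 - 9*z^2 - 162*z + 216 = (z - 3)*(z^4 - 8*z^3 + 13*z^2 + 30*z - 72) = (z - 3)*(z + 2)*(z^3 - 10*z^2 + 33*z - 36) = (z - 3)^2*(z + 2)*(z^2 - 7*z + 12) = (z - 3)^3*(z + 2)*(z - 4)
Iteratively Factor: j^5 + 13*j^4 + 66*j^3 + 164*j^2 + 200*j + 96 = (j + 4)*(j^4 + 9*j^3 + 30*j^2 + 44*j + 24) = (j + 2)*(j + 4)*(j^3 + 7*j^2 + 16*j + 12) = (j + 2)^2*(j + 4)*(j^2 + 5*j + 6) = (j + 2)^3*(j + 4)*(j + 3)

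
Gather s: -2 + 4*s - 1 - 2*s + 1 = 2*s - 2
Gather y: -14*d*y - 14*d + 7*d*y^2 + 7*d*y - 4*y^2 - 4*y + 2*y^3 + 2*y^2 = -14*d + 2*y^3 + y^2*(7*d - 2) + y*(-7*d - 4)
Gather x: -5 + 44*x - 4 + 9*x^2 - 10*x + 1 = 9*x^2 + 34*x - 8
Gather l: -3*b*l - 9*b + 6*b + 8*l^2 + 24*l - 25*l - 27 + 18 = -3*b + 8*l^2 + l*(-3*b - 1) - 9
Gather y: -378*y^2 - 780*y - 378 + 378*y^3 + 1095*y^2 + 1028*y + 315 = 378*y^3 + 717*y^2 + 248*y - 63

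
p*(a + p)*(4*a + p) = 4*a^2*p + 5*a*p^2 + p^3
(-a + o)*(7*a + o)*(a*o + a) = -7*a^3*o - 7*a^3 + 6*a^2*o^2 + 6*a^2*o + a*o^3 + a*o^2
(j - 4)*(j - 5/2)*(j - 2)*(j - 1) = j^4 - 19*j^3/2 + 63*j^2/2 - 43*j + 20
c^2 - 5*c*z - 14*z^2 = (c - 7*z)*(c + 2*z)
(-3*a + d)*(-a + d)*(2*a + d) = 6*a^3 - 5*a^2*d - 2*a*d^2 + d^3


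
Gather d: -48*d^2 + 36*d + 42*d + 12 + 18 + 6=-48*d^2 + 78*d + 36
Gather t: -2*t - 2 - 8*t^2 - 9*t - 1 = -8*t^2 - 11*t - 3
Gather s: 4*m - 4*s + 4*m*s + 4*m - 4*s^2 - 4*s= 8*m - 4*s^2 + s*(4*m - 8)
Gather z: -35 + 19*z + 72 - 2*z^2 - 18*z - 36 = -2*z^2 + z + 1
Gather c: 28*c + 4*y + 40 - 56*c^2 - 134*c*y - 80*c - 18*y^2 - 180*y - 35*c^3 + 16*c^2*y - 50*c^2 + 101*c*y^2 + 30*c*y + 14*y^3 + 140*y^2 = -35*c^3 + c^2*(16*y - 106) + c*(101*y^2 - 104*y - 52) + 14*y^3 + 122*y^2 - 176*y + 40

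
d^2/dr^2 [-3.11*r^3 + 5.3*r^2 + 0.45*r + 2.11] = 10.6 - 18.66*r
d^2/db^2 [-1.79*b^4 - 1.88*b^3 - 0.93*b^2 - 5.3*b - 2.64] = -21.48*b^2 - 11.28*b - 1.86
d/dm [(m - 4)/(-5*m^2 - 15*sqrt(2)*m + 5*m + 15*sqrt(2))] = (-m^2 - 3*sqrt(2)*m + m + (m - 4)*(2*m - 1 + 3*sqrt(2)) + 3*sqrt(2))/(5*(m^2 - m + 3*sqrt(2)*m - 3*sqrt(2))^2)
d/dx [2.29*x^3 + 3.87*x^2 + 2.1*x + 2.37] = 6.87*x^2 + 7.74*x + 2.1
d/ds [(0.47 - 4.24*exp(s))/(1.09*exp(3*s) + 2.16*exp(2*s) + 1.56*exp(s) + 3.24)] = (9.2432*exp(3*s) + 7.6215*exp(2*s) - 2.0304*exp(s) - 14.4708)*exp(s)/(1.1881*exp(6*s) + 4.7088*exp(5*s) + 8.0664*exp(4*s) + 13.8024*exp(3*s) + 16.4304*exp(2*s) + 10.1088*exp(s) + 10.4976)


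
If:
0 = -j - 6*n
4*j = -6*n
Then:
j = 0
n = 0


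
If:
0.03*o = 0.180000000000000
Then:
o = 6.00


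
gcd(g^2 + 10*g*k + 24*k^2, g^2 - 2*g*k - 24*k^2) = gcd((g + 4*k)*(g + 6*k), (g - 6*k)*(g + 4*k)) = g + 4*k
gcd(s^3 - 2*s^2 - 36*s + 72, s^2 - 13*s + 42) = s - 6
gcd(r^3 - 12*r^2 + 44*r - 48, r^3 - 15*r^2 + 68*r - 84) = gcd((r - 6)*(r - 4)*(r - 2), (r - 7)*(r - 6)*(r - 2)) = r^2 - 8*r + 12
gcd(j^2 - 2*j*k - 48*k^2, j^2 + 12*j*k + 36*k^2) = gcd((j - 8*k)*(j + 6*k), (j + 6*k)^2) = j + 6*k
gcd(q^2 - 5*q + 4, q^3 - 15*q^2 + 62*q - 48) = q - 1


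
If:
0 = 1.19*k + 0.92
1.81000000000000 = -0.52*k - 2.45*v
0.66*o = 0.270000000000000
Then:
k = -0.77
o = 0.41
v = -0.57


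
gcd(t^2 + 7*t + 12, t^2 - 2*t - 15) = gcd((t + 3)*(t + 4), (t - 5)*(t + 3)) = t + 3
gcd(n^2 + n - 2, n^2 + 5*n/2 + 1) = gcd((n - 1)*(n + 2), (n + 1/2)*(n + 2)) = n + 2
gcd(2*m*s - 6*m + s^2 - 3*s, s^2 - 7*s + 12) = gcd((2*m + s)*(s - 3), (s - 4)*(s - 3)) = s - 3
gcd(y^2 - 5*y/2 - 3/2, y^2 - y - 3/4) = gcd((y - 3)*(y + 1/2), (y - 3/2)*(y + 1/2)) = y + 1/2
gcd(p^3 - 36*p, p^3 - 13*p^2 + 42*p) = p^2 - 6*p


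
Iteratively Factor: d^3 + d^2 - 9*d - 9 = (d + 1)*(d^2 - 9) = (d - 3)*(d + 1)*(d + 3)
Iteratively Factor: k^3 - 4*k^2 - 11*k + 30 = (k - 5)*(k^2 + k - 6) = (k - 5)*(k + 3)*(k - 2)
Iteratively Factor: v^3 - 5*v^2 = (v)*(v^2 - 5*v) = v^2*(v - 5)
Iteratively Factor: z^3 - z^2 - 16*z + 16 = (z - 4)*(z^2 + 3*z - 4) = (z - 4)*(z + 4)*(z - 1)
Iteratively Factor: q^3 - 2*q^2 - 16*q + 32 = (q + 4)*(q^2 - 6*q + 8) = (q - 2)*(q + 4)*(q - 4)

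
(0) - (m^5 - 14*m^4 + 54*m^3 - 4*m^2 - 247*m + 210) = -m^5 + 14*m^4 - 54*m^3 + 4*m^2 + 247*m - 210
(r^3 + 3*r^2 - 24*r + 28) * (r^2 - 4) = r^5 + 3*r^4 - 28*r^3 + 16*r^2 + 96*r - 112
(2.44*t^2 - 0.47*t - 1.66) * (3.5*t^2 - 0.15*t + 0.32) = 8.54*t^4 - 2.011*t^3 - 4.9587*t^2 + 0.0986*t - 0.5312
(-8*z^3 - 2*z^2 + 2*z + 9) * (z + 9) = -8*z^4 - 74*z^3 - 16*z^2 + 27*z + 81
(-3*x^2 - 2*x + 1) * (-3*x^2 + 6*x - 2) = 9*x^4 - 12*x^3 - 9*x^2 + 10*x - 2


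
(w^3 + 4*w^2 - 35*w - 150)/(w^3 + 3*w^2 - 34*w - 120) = (w + 5)/(w + 4)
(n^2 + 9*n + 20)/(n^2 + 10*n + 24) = (n + 5)/(n + 6)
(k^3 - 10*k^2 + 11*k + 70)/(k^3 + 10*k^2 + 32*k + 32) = (k^2 - 12*k + 35)/(k^2 + 8*k + 16)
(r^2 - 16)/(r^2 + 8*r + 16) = (r - 4)/(r + 4)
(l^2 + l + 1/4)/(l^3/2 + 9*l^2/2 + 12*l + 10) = (4*l^2 + 4*l + 1)/(2*(l^3 + 9*l^2 + 24*l + 20))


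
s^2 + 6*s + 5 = (s + 1)*(s + 5)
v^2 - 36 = (v - 6)*(v + 6)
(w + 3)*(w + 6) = w^2 + 9*w + 18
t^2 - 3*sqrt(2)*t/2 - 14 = (t - 7*sqrt(2)/2)*(t + 2*sqrt(2))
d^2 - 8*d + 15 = (d - 5)*(d - 3)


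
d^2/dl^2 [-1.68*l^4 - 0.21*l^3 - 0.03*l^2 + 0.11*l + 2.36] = -20.16*l^2 - 1.26*l - 0.06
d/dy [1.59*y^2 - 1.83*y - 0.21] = 3.18*y - 1.83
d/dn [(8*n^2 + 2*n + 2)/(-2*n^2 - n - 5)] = 4*(-n^2 - 18*n - 2)/(4*n^4 + 4*n^3 + 21*n^2 + 10*n + 25)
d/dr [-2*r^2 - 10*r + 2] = -4*r - 10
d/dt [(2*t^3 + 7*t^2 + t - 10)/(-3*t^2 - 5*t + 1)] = (-6*t^4 - 20*t^3 - 26*t^2 - 46*t - 49)/(9*t^4 + 30*t^3 + 19*t^2 - 10*t + 1)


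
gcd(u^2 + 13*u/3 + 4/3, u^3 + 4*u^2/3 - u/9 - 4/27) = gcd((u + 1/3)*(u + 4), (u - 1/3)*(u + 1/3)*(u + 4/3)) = u + 1/3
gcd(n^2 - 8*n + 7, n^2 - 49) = n - 7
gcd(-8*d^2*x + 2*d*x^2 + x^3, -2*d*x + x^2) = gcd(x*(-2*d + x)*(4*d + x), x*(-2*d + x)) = -2*d*x + x^2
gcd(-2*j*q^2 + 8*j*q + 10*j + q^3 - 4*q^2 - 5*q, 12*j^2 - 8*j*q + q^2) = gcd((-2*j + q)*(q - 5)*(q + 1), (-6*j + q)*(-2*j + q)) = -2*j + q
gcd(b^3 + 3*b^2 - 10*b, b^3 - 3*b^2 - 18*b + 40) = b - 2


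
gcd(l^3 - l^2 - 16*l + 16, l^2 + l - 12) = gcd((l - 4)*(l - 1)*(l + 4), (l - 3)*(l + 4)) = l + 4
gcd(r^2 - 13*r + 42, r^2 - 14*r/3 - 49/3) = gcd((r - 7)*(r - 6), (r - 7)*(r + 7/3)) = r - 7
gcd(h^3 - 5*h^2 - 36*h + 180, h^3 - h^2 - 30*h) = h - 6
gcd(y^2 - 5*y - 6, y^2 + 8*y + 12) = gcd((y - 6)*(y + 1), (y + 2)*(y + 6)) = 1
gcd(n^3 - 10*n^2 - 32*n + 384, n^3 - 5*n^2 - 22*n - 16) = n - 8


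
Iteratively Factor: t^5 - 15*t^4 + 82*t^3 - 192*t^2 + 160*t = (t - 2)*(t^4 - 13*t^3 + 56*t^2 - 80*t) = (t - 4)*(t - 2)*(t^3 - 9*t^2 + 20*t) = (t - 4)^2*(t - 2)*(t^2 - 5*t) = (t - 5)*(t - 4)^2*(t - 2)*(t)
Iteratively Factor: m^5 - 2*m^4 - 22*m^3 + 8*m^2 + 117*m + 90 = (m + 3)*(m^4 - 5*m^3 - 7*m^2 + 29*m + 30) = (m - 5)*(m + 3)*(m^3 - 7*m - 6) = (m - 5)*(m + 2)*(m + 3)*(m^2 - 2*m - 3) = (m - 5)*(m - 3)*(m + 2)*(m + 3)*(m + 1)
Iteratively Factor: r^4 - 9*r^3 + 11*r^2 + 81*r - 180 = (r - 5)*(r^3 - 4*r^2 - 9*r + 36) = (r - 5)*(r + 3)*(r^2 - 7*r + 12) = (r - 5)*(r - 3)*(r + 3)*(r - 4)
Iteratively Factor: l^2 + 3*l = (l + 3)*(l)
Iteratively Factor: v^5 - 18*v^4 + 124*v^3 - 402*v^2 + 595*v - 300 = (v - 3)*(v^4 - 15*v^3 + 79*v^2 - 165*v + 100) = (v - 4)*(v - 3)*(v^3 - 11*v^2 + 35*v - 25) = (v - 4)*(v - 3)*(v - 1)*(v^2 - 10*v + 25) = (v - 5)*(v - 4)*(v - 3)*(v - 1)*(v - 5)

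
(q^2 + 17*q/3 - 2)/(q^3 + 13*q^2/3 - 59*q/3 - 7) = (3*q^2 + 17*q - 6)/(3*q^3 + 13*q^2 - 59*q - 21)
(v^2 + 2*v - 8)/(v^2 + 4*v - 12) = (v + 4)/(v + 6)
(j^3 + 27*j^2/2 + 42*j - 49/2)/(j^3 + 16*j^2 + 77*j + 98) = (j - 1/2)/(j + 2)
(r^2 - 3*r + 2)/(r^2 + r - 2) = (r - 2)/(r + 2)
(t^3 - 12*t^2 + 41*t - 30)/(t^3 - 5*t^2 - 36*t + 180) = (t - 1)/(t + 6)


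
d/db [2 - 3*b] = -3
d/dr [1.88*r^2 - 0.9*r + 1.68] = 3.76*r - 0.9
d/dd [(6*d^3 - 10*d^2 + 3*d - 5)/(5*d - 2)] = (60*d^3 - 86*d^2 + 40*d + 19)/(25*d^2 - 20*d + 4)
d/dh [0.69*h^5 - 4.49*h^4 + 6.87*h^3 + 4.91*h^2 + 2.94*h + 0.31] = 3.45*h^4 - 17.96*h^3 + 20.61*h^2 + 9.82*h + 2.94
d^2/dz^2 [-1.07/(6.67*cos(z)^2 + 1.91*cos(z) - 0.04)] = (190.412492*(1 - cos(z)^2)^2 + 40.894437*cos(z)^3 + 100.251617*cos(z)^2 - 81.707126*cos(z) - 198.790378)/(6.67*cos(z)^2 + 1.91*cos(z) - 0.04)^3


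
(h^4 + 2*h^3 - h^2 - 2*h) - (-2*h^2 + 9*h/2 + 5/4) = h^4 + 2*h^3 + h^2 - 13*h/2 - 5/4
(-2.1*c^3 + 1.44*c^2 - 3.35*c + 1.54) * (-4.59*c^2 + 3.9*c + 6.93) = 9.639*c^5 - 14.7996*c^4 + 6.4395*c^3 - 10.1544*c^2 - 17.2095*c + 10.6722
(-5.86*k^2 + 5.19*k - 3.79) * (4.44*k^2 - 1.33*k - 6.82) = -26.0184*k^4 + 30.8374*k^3 + 16.2349*k^2 - 30.3551*k + 25.8478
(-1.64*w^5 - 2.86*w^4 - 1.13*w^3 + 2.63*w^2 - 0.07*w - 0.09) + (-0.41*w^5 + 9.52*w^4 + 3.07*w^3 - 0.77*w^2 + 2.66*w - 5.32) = -2.05*w^5 + 6.66*w^4 + 1.94*w^3 + 1.86*w^2 + 2.59*w - 5.41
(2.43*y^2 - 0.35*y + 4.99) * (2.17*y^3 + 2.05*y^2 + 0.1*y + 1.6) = 5.2731*y^5 + 4.222*y^4 + 10.3538*y^3 + 14.0825*y^2 - 0.0609999999999999*y + 7.984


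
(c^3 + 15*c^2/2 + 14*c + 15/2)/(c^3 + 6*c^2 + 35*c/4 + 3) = 2*(c^2 + 6*c + 5)/(2*c^2 + 9*c + 4)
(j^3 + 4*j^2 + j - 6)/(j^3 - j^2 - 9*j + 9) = (j + 2)/(j - 3)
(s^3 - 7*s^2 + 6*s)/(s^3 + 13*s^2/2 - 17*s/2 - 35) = 2*s*(s^2 - 7*s + 6)/(2*s^3 + 13*s^2 - 17*s - 70)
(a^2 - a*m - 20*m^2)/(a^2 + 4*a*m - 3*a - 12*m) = (a - 5*m)/(a - 3)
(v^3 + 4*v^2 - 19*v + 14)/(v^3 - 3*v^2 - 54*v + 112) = (v - 1)/(v - 8)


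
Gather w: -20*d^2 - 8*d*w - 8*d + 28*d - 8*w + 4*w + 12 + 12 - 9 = -20*d^2 + 20*d + w*(-8*d - 4) + 15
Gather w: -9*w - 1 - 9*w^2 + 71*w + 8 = -9*w^2 + 62*w + 7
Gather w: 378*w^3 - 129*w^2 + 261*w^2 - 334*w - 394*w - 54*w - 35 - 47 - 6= 378*w^3 + 132*w^2 - 782*w - 88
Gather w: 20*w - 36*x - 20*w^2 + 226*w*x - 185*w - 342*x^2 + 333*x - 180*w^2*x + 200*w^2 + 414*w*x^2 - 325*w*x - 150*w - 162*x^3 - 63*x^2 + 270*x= w^2*(180 - 180*x) + w*(414*x^2 - 99*x - 315) - 162*x^3 - 405*x^2 + 567*x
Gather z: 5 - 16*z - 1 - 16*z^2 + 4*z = -16*z^2 - 12*z + 4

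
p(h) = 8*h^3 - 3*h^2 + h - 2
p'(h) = 24*h^2 - 6*h + 1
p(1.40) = 15.47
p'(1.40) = 39.64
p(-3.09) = -269.76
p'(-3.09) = 248.69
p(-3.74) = -466.21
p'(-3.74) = 359.14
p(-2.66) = -176.46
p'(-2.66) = 186.77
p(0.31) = -1.74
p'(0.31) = 1.45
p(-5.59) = -1498.75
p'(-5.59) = 784.49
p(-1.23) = -22.66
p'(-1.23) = 44.69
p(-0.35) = -3.06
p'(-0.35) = 6.04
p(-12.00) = -14270.00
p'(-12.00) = 3529.00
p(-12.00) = -14270.00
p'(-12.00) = 3529.00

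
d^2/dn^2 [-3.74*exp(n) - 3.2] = -3.74*exp(n)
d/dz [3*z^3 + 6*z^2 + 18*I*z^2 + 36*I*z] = 9*z^2 + z*(12 + 36*I) + 36*I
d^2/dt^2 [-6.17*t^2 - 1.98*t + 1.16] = -12.3400000000000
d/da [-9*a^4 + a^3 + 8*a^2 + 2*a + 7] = -36*a^3 + 3*a^2 + 16*a + 2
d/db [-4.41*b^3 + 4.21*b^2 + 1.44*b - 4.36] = -13.23*b^2 + 8.42*b + 1.44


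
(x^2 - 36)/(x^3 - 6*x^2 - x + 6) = (x + 6)/(x^2 - 1)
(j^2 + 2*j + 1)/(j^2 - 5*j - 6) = (j + 1)/(j - 6)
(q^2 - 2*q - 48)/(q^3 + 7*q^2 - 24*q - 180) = (q - 8)/(q^2 + q - 30)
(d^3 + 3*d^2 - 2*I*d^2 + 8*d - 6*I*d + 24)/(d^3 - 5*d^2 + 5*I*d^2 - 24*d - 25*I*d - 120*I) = (d^2 - 2*I*d + 8)/(d^2 + d*(-8 + 5*I) - 40*I)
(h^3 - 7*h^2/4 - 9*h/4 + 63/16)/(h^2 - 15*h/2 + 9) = (h^2 - h/4 - 21/8)/(h - 6)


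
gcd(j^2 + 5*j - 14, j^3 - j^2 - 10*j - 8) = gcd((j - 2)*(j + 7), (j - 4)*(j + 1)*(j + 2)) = 1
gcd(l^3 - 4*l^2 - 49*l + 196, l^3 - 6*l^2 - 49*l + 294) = l^2 - 49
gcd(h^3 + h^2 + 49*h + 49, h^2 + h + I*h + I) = h + 1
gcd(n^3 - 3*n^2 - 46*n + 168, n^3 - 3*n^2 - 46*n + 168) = n^3 - 3*n^2 - 46*n + 168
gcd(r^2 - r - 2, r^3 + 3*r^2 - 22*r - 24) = r + 1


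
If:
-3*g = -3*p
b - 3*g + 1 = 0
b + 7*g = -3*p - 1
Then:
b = -1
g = 0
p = 0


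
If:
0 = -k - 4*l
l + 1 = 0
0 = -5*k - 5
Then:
No Solution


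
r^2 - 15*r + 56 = (r - 8)*(r - 7)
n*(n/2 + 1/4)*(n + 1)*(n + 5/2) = n^4/2 + 2*n^3 + 17*n^2/8 + 5*n/8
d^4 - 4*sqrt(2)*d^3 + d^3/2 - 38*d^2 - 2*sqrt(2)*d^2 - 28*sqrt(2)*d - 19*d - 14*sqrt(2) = (d + 1/2)*(d - 7*sqrt(2))*(d + sqrt(2))*(d + 2*sqrt(2))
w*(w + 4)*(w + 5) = w^3 + 9*w^2 + 20*w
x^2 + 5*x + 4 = (x + 1)*(x + 4)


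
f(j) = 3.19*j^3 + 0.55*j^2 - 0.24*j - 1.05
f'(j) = 9.57*j^2 + 1.1*j - 0.24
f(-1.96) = -22.49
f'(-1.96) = 34.37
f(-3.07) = -87.43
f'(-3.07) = 86.58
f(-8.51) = -1925.16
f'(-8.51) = 683.46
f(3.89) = 194.11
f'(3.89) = 148.85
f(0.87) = 1.26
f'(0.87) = 7.96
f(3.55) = 147.75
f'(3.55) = 124.27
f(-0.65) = -1.54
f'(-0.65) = 3.09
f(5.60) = 575.07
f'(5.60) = 306.04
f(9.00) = 2366.85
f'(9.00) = 784.83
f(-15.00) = -10639.95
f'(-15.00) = 2136.51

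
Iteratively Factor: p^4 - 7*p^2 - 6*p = (p + 1)*(p^3 - p^2 - 6*p) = (p + 1)*(p + 2)*(p^2 - 3*p) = p*(p + 1)*(p + 2)*(p - 3)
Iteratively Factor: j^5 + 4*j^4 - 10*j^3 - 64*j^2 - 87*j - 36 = (j + 1)*(j^4 + 3*j^3 - 13*j^2 - 51*j - 36) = (j + 1)*(j + 3)*(j^3 - 13*j - 12) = (j - 4)*(j + 1)*(j + 3)*(j^2 + 4*j + 3) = (j - 4)*(j + 1)^2*(j + 3)*(j + 3)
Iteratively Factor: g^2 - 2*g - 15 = (g + 3)*(g - 5)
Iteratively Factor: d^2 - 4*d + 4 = (d - 2)*(d - 2)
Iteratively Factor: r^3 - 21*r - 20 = (r + 1)*(r^2 - r - 20) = (r + 1)*(r + 4)*(r - 5)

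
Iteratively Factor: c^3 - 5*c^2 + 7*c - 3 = (c - 1)*(c^2 - 4*c + 3) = (c - 3)*(c - 1)*(c - 1)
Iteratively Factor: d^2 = (d)*(d)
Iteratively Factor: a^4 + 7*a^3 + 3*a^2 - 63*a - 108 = (a + 4)*(a^3 + 3*a^2 - 9*a - 27) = (a - 3)*(a + 4)*(a^2 + 6*a + 9) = (a - 3)*(a + 3)*(a + 4)*(a + 3)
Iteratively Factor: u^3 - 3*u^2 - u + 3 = (u - 1)*(u^2 - 2*u - 3) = (u - 3)*(u - 1)*(u + 1)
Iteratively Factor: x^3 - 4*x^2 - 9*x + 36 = (x + 3)*(x^2 - 7*x + 12) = (x - 4)*(x + 3)*(x - 3)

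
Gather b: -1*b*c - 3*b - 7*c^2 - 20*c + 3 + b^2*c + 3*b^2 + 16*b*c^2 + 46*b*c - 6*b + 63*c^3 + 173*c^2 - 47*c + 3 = b^2*(c + 3) + b*(16*c^2 + 45*c - 9) + 63*c^3 + 166*c^2 - 67*c + 6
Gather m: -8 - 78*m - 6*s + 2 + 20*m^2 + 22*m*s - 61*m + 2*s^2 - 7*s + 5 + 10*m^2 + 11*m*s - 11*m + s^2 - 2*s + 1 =30*m^2 + m*(33*s - 150) + 3*s^2 - 15*s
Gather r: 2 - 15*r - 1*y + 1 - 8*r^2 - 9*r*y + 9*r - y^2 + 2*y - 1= -8*r^2 + r*(-9*y - 6) - y^2 + y + 2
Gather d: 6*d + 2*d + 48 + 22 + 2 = 8*d + 72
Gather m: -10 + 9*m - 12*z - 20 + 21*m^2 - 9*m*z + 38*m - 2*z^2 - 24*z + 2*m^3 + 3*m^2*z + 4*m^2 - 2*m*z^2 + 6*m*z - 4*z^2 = 2*m^3 + m^2*(3*z + 25) + m*(-2*z^2 - 3*z + 47) - 6*z^2 - 36*z - 30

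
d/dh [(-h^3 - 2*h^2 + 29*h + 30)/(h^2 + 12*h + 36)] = (-h^2 - 12*h + 19)/(h^2 + 12*h + 36)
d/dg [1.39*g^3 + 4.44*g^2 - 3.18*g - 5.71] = 4.17*g^2 + 8.88*g - 3.18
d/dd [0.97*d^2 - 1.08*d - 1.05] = 1.94*d - 1.08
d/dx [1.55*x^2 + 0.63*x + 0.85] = 3.1*x + 0.63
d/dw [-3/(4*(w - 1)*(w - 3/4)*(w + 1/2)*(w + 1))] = 12*(16*w^3 - 3*w^2 - 11*w + 1)/(64*w^8 - 32*w^7 - 172*w^6 + 76*w^5 + 161*w^4 - 56*w^3 - 62*w^2 + 12*w + 9)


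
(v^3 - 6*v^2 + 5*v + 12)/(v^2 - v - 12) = (v^2 - 2*v - 3)/(v + 3)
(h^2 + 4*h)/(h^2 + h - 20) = h*(h + 4)/(h^2 + h - 20)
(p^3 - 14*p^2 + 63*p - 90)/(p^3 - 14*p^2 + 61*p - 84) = (p^2 - 11*p + 30)/(p^2 - 11*p + 28)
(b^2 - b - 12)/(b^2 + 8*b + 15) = (b - 4)/(b + 5)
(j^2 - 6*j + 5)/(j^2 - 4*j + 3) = (j - 5)/(j - 3)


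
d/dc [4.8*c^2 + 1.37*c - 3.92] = 9.6*c + 1.37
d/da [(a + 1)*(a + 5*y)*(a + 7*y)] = 3*a^2 + 24*a*y + 2*a + 35*y^2 + 12*y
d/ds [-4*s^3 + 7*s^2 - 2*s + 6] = -12*s^2 + 14*s - 2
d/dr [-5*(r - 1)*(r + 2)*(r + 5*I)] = -15*r^2 - r*(10 + 50*I) + 10 - 25*I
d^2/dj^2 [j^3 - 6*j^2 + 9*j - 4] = 6*j - 12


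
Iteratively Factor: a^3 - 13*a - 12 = (a - 4)*(a^2 + 4*a + 3) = (a - 4)*(a + 1)*(a + 3)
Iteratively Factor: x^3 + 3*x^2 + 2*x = (x + 2)*(x^2 + x) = x*(x + 2)*(x + 1)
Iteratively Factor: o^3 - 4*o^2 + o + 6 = (o - 2)*(o^2 - 2*o - 3) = (o - 3)*(o - 2)*(o + 1)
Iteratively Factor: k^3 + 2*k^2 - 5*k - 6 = (k - 2)*(k^2 + 4*k + 3) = (k - 2)*(k + 1)*(k + 3)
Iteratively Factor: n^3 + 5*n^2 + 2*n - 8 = (n - 1)*(n^2 + 6*n + 8) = (n - 1)*(n + 2)*(n + 4)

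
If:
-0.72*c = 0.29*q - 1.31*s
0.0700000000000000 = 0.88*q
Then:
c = 1.81944444444444*s - 0.0320391414141414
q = 0.08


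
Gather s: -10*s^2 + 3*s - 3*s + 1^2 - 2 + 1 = -10*s^2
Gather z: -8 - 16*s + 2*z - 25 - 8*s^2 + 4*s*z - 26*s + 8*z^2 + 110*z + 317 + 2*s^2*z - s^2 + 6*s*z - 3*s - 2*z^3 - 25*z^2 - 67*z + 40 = -9*s^2 - 45*s - 2*z^3 - 17*z^2 + z*(2*s^2 + 10*s + 45) + 324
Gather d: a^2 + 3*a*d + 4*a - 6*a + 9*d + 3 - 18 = a^2 - 2*a + d*(3*a + 9) - 15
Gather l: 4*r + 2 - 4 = 4*r - 2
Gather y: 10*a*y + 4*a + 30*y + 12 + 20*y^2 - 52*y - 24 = 4*a + 20*y^2 + y*(10*a - 22) - 12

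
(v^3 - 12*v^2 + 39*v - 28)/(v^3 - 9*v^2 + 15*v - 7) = (v - 4)/(v - 1)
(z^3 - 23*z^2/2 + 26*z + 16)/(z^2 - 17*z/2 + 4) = (2*z^2 - 7*z - 4)/(2*z - 1)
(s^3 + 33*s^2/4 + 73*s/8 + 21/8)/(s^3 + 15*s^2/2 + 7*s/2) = (s + 3/4)/s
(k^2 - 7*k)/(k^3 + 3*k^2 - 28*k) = (k - 7)/(k^2 + 3*k - 28)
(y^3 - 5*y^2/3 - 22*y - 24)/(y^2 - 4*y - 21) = (y^2 - 14*y/3 - 8)/(y - 7)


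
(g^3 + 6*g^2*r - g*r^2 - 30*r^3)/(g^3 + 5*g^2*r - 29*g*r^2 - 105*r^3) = (-g^2 - 3*g*r + 10*r^2)/(-g^2 - 2*g*r + 35*r^2)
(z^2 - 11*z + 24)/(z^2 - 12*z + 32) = (z - 3)/(z - 4)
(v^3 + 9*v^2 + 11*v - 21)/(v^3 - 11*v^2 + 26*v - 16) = (v^2 + 10*v + 21)/(v^2 - 10*v + 16)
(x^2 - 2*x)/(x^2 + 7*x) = (x - 2)/(x + 7)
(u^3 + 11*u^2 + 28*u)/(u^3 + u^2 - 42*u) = (u + 4)/(u - 6)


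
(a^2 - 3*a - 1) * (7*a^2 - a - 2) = 7*a^4 - 22*a^3 - 6*a^2 + 7*a + 2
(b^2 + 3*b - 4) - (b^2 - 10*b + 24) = 13*b - 28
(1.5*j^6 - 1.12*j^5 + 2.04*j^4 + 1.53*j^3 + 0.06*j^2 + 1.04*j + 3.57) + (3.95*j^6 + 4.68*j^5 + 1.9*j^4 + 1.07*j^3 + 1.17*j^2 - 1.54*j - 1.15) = 5.45*j^6 + 3.56*j^5 + 3.94*j^4 + 2.6*j^3 + 1.23*j^2 - 0.5*j + 2.42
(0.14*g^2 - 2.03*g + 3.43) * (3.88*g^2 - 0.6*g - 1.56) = 0.5432*g^4 - 7.9604*g^3 + 14.308*g^2 + 1.1088*g - 5.3508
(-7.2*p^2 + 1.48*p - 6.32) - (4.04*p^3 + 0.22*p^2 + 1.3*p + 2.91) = -4.04*p^3 - 7.42*p^2 + 0.18*p - 9.23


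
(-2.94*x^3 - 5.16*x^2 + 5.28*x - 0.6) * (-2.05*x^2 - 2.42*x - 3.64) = 6.027*x^5 + 17.6928*x^4 + 12.3648*x^3 + 7.2348*x^2 - 17.7672*x + 2.184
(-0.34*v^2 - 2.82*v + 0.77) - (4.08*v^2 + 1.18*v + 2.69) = -4.42*v^2 - 4.0*v - 1.92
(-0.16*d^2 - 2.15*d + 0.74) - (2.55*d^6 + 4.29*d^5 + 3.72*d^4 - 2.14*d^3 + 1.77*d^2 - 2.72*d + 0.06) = -2.55*d^6 - 4.29*d^5 - 3.72*d^4 + 2.14*d^3 - 1.93*d^2 + 0.57*d + 0.68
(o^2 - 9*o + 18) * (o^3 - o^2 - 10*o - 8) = o^5 - 10*o^4 + 17*o^3 + 64*o^2 - 108*o - 144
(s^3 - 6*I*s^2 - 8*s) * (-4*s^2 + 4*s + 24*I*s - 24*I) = -4*s^5 + 4*s^4 + 48*I*s^4 + 176*s^3 - 48*I*s^3 - 176*s^2 - 192*I*s^2 + 192*I*s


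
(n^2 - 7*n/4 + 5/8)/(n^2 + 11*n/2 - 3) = (n - 5/4)/(n + 6)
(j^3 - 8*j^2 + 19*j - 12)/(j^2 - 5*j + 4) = j - 3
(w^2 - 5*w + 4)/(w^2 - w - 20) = (-w^2 + 5*w - 4)/(-w^2 + w + 20)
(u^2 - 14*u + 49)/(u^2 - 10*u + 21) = (u - 7)/(u - 3)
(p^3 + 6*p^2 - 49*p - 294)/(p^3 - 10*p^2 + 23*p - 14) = (p^2 + 13*p + 42)/(p^2 - 3*p + 2)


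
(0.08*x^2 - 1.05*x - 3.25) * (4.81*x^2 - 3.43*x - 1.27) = 0.3848*x^4 - 5.3249*x^3 - 12.1326*x^2 + 12.481*x + 4.1275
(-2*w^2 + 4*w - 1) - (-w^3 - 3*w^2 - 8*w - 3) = w^3 + w^2 + 12*w + 2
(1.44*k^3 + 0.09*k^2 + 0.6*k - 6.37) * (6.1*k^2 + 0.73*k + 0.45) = 8.784*k^5 + 1.6002*k^4 + 4.3737*k^3 - 38.3785*k^2 - 4.3801*k - 2.8665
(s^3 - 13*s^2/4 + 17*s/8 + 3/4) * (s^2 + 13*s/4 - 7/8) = s^5 - 149*s^3/16 + 21*s^2/2 + 37*s/64 - 21/32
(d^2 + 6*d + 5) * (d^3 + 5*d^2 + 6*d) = d^5 + 11*d^4 + 41*d^3 + 61*d^2 + 30*d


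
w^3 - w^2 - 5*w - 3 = (w - 3)*(w + 1)^2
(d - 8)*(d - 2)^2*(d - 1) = d^4 - 13*d^3 + 48*d^2 - 68*d + 32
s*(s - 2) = s^2 - 2*s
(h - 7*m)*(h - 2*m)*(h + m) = h^3 - 8*h^2*m + 5*h*m^2 + 14*m^3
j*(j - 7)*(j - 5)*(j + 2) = j^4 - 10*j^3 + 11*j^2 + 70*j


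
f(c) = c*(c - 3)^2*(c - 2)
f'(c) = c*(c - 3)^2 + c*(c - 2)*(2*c - 6) + (c - 3)^2*(c - 2)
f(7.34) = 738.27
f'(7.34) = 579.05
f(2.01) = 0.02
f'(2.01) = 1.94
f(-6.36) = 4658.17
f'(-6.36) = -2284.95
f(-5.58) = 3113.71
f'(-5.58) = -1694.60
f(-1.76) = 149.94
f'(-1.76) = -188.07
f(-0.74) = 28.36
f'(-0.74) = -63.84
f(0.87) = -4.46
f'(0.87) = 3.01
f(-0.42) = 11.89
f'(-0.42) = -40.17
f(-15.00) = 82620.00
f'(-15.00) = -19548.00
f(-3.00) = 540.00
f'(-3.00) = -468.00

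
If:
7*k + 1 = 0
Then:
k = -1/7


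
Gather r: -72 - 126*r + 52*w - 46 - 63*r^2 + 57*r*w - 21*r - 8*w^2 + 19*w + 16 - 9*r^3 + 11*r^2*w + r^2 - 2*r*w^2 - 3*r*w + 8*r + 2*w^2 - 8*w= -9*r^3 + r^2*(11*w - 62) + r*(-2*w^2 + 54*w - 139) - 6*w^2 + 63*w - 102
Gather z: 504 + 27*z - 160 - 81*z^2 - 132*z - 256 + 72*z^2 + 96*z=-9*z^2 - 9*z + 88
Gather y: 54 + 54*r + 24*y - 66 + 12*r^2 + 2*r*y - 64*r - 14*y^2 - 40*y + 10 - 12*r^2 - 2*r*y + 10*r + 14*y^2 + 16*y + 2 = 0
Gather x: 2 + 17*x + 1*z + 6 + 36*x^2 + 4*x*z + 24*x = 36*x^2 + x*(4*z + 41) + z + 8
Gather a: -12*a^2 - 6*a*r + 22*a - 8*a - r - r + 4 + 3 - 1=-12*a^2 + a*(14 - 6*r) - 2*r + 6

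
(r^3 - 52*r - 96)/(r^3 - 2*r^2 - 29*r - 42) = (r^2 - 2*r - 48)/(r^2 - 4*r - 21)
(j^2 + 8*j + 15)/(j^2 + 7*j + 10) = (j + 3)/(j + 2)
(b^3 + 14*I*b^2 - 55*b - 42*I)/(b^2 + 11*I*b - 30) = (b^2 + 8*I*b - 7)/(b + 5*I)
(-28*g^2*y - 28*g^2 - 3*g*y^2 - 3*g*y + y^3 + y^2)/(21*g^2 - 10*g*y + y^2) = (4*g*y + 4*g + y^2 + y)/(-3*g + y)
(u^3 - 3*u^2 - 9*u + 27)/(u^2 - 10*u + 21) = (u^2 - 9)/(u - 7)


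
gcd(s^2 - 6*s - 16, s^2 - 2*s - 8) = s + 2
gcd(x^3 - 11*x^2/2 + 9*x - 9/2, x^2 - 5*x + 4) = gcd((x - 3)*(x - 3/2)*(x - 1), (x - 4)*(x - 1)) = x - 1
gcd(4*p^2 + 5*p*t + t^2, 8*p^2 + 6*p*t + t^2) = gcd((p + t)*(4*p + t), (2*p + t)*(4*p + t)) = 4*p + t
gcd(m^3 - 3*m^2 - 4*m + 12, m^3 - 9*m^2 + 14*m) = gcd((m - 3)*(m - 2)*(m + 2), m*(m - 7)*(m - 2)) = m - 2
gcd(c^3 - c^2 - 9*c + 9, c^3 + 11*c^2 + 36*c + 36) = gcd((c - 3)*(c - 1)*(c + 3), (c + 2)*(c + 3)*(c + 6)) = c + 3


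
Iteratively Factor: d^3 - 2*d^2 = (d - 2)*(d^2) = d*(d - 2)*(d)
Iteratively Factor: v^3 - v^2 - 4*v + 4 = (v + 2)*(v^2 - 3*v + 2) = (v - 1)*(v + 2)*(v - 2)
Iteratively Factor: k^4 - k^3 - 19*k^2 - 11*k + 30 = (k + 3)*(k^3 - 4*k^2 - 7*k + 10) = (k + 2)*(k + 3)*(k^2 - 6*k + 5) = (k - 5)*(k + 2)*(k + 3)*(k - 1)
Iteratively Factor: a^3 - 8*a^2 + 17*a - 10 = (a - 1)*(a^2 - 7*a + 10) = (a - 5)*(a - 1)*(a - 2)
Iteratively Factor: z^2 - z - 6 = (z - 3)*(z + 2)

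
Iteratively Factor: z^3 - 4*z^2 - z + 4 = (z - 4)*(z^2 - 1) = (z - 4)*(z - 1)*(z + 1)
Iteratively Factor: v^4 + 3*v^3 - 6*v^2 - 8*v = (v)*(v^3 + 3*v^2 - 6*v - 8) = v*(v + 1)*(v^2 + 2*v - 8) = v*(v + 1)*(v + 4)*(v - 2)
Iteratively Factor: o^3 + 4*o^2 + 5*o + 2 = (o + 1)*(o^2 + 3*o + 2) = (o + 1)^2*(o + 2)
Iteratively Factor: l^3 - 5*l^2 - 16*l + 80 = (l - 5)*(l^2 - 16) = (l - 5)*(l - 4)*(l + 4)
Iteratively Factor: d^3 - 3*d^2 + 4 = (d - 2)*(d^2 - d - 2) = (d - 2)^2*(d + 1)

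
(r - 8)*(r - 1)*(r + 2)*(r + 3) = r^4 - 4*r^3 - 31*r^2 - 14*r + 48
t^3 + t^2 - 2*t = t*(t - 1)*(t + 2)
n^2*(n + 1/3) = n^3 + n^2/3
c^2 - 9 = (c - 3)*(c + 3)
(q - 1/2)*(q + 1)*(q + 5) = q^3 + 11*q^2/2 + 2*q - 5/2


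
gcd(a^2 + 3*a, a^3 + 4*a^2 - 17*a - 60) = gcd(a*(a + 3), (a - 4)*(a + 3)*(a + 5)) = a + 3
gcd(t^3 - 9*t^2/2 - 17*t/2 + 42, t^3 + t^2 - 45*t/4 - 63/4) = t^2 - t/2 - 21/2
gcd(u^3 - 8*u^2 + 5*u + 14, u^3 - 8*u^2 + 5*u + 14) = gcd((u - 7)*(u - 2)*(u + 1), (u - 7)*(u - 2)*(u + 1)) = u^3 - 8*u^2 + 5*u + 14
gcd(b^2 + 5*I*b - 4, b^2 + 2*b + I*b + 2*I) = b + I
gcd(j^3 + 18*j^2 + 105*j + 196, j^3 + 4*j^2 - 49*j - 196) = j^2 + 11*j + 28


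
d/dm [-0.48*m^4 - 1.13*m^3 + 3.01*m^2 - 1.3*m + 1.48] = -1.92*m^3 - 3.39*m^2 + 6.02*m - 1.3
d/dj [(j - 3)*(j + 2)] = 2*j - 1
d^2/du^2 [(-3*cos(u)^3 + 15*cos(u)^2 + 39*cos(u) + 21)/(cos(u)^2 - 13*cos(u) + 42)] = 3*(2*sin(u)^4 - 318*sin(u)^2 + 129*cos(u) - 9*cos(3*u) + 120)/(2*(cos(u) - 6)^3)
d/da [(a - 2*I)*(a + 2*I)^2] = (a + 2*I)*(3*a - 2*I)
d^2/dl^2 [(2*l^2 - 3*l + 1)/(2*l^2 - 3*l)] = 6*(4*l^2 - 6*l + 3)/(l^3*(8*l^3 - 36*l^2 + 54*l - 27))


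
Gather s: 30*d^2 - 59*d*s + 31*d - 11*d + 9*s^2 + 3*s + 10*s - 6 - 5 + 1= 30*d^2 + 20*d + 9*s^2 + s*(13 - 59*d) - 10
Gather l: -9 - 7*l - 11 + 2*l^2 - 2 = 2*l^2 - 7*l - 22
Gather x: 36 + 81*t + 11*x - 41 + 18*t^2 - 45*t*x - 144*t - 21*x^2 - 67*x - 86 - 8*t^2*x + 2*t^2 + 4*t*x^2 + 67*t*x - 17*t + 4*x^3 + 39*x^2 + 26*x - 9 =20*t^2 - 80*t + 4*x^3 + x^2*(4*t + 18) + x*(-8*t^2 + 22*t - 30) - 100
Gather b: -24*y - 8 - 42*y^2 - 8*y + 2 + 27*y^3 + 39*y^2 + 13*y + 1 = 27*y^3 - 3*y^2 - 19*y - 5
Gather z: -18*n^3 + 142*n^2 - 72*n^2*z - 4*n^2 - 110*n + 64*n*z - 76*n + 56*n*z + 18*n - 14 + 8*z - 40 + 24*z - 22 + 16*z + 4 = -18*n^3 + 138*n^2 - 168*n + z*(-72*n^2 + 120*n + 48) - 72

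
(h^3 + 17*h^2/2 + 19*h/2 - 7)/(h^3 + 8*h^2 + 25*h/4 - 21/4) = 2*(h + 2)/(2*h + 3)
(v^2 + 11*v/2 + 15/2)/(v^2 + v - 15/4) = 2*(v + 3)/(2*v - 3)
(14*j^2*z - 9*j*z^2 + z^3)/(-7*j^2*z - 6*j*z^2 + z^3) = (-2*j + z)/(j + z)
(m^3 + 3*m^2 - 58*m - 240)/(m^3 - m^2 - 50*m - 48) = (m + 5)/(m + 1)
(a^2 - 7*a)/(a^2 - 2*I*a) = (a - 7)/(a - 2*I)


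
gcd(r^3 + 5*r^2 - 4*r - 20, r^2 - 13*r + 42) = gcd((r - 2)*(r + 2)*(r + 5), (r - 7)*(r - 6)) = 1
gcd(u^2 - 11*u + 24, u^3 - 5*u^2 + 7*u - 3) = u - 3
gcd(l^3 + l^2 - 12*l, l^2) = l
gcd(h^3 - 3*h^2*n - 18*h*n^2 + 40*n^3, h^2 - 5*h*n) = h - 5*n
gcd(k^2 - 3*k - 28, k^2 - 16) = k + 4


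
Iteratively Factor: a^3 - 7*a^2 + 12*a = (a - 3)*(a^2 - 4*a) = a*(a - 3)*(a - 4)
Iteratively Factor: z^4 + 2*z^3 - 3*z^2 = (z - 1)*(z^3 + 3*z^2) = z*(z - 1)*(z^2 + 3*z) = z*(z - 1)*(z + 3)*(z)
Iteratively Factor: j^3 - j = (j)*(j^2 - 1) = j*(j + 1)*(j - 1)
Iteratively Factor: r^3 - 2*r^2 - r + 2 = (r - 2)*(r^2 - 1) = (r - 2)*(r + 1)*(r - 1)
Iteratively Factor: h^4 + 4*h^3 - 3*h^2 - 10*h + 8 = (h - 1)*(h^3 + 5*h^2 + 2*h - 8) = (h - 1)^2*(h^2 + 6*h + 8) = (h - 1)^2*(h + 4)*(h + 2)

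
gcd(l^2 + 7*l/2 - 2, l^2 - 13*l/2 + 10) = 1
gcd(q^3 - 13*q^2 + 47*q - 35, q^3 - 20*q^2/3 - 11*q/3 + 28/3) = q^2 - 8*q + 7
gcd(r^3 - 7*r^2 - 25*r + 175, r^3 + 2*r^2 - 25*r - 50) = r^2 - 25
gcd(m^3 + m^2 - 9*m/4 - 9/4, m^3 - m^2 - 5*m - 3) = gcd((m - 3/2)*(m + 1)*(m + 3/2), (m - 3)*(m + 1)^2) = m + 1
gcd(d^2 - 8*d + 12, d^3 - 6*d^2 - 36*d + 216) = d - 6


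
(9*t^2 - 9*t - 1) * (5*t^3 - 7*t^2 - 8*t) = 45*t^5 - 108*t^4 - 14*t^3 + 79*t^2 + 8*t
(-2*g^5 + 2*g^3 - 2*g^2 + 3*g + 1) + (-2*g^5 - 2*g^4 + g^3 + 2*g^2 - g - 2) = -4*g^5 - 2*g^4 + 3*g^3 + 2*g - 1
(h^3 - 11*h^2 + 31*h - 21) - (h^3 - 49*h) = -11*h^2 + 80*h - 21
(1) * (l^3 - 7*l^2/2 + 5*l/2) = l^3 - 7*l^2/2 + 5*l/2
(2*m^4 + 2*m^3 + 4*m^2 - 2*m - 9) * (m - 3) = 2*m^5 - 4*m^4 - 2*m^3 - 14*m^2 - 3*m + 27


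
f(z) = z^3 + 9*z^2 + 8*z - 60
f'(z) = 3*z^2 + 18*z + 8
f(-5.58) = 1.85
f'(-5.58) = 0.97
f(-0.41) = -61.84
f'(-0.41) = 1.12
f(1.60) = -20.06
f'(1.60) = 44.48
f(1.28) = -32.92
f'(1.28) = 35.96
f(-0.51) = -61.87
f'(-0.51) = -0.40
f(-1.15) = -58.82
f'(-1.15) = -8.73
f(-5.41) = 1.79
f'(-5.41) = -1.58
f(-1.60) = -53.86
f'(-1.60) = -13.12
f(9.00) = 1470.00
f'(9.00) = 413.00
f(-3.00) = -30.00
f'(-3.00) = -19.00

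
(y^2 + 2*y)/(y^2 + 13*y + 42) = y*(y + 2)/(y^2 + 13*y + 42)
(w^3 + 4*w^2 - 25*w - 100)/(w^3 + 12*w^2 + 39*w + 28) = (w^2 - 25)/(w^2 + 8*w + 7)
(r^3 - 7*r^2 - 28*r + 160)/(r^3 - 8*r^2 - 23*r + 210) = (r^2 - 12*r + 32)/(r^2 - 13*r + 42)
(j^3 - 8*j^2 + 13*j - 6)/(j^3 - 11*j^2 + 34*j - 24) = (j - 1)/(j - 4)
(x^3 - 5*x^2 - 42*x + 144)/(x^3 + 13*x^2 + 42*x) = (x^2 - 11*x + 24)/(x*(x + 7))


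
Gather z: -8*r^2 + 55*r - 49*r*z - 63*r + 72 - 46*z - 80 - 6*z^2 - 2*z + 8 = -8*r^2 - 8*r - 6*z^2 + z*(-49*r - 48)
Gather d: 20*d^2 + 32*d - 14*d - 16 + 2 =20*d^2 + 18*d - 14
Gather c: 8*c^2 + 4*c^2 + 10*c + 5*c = 12*c^2 + 15*c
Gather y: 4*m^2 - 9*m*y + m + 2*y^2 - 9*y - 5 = 4*m^2 + m + 2*y^2 + y*(-9*m - 9) - 5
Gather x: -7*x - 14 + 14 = -7*x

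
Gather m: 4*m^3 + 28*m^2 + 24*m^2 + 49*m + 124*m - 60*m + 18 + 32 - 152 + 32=4*m^3 + 52*m^2 + 113*m - 70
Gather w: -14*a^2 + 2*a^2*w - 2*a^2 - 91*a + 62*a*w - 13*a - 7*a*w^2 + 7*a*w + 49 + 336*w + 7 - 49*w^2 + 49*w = -16*a^2 - 104*a + w^2*(-7*a - 49) + w*(2*a^2 + 69*a + 385) + 56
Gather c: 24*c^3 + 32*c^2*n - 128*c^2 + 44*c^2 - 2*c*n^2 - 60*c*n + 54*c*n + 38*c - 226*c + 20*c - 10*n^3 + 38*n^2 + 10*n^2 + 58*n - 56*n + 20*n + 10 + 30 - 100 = 24*c^3 + c^2*(32*n - 84) + c*(-2*n^2 - 6*n - 168) - 10*n^3 + 48*n^2 + 22*n - 60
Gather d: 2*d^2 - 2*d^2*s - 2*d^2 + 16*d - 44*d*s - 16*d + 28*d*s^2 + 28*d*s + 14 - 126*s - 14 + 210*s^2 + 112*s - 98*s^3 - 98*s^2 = -2*d^2*s + d*(28*s^2 - 16*s) - 98*s^3 + 112*s^2 - 14*s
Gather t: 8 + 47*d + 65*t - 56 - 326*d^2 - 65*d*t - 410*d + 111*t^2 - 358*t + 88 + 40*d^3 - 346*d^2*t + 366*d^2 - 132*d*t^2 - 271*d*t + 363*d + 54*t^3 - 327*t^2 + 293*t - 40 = 40*d^3 + 40*d^2 + 54*t^3 + t^2*(-132*d - 216) + t*(-346*d^2 - 336*d)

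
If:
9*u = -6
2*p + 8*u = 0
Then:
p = 8/3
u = -2/3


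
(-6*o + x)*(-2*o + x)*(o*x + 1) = 12*o^3*x - 8*o^2*x^2 + 12*o^2 + o*x^3 - 8*o*x + x^2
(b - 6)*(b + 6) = b^2 - 36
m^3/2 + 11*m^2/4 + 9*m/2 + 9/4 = (m/2 + 1/2)*(m + 3/2)*(m + 3)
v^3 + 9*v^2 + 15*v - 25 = (v - 1)*(v + 5)^2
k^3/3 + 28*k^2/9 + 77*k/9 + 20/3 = (k/3 + 1)*(k + 4/3)*(k + 5)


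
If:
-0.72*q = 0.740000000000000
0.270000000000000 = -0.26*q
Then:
No Solution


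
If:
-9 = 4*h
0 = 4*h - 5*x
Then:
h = -9/4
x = -9/5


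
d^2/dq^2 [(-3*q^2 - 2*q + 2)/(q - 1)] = -6/(q^3 - 3*q^2 + 3*q - 1)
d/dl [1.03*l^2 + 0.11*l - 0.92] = 2.06*l + 0.11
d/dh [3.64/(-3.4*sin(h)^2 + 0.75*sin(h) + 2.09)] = (24.752*sin(h) - 2.73)*cos(h)/(-3.4*sin(h)^2 + 0.75*sin(h) + 2.09)^2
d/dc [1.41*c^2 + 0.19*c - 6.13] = 2.82*c + 0.19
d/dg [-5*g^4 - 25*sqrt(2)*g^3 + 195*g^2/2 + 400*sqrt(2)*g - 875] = -20*g^3 - 75*sqrt(2)*g^2 + 195*g + 400*sqrt(2)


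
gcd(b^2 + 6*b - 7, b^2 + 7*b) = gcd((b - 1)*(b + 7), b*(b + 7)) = b + 7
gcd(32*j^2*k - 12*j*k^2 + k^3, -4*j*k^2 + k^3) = 4*j*k - k^2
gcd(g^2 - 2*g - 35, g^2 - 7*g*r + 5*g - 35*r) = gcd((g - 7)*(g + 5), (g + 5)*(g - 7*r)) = g + 5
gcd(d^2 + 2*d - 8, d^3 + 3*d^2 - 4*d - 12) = d - 2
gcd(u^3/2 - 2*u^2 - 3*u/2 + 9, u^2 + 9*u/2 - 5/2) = 1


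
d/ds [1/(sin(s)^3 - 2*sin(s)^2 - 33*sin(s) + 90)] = (-3*sin(s)^2 + 4*sin(s) + 33)*cos(s)/(sin(s)^3 - 2*sin(s)^2 - 33*sin(s) + 90)^2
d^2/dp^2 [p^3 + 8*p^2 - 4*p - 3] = 6*p + 16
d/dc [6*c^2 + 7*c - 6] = 12*c + 7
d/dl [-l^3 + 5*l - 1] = 5 - 3*l^2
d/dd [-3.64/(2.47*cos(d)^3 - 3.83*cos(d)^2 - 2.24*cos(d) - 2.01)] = (-26.9724*cos(d)^2 + 27.8824*cos(d) + 8.1536)*sin(d)/(-2.47*cos(d)^3 + 3.83*cos(d)^2 + 2.24*cos(d) + 2.01)^2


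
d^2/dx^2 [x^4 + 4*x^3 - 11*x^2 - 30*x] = 12*x^2 + 24*x - 22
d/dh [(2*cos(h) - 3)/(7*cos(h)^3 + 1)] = (28*cos(h)^3 - 63*cos(h)^2 - 2)*sin(h)/(49*cos(h)^6 + 14*cos(h)^3 + 1)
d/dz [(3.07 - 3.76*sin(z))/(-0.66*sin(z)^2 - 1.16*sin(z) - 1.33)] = (-2.4816*sin(z)^2 + 4.0524*sin(z) + 8.562)*cos(z)/(0.4356*sin(z)^4 + 1.5312*sin(z)^3 + 3.1012*sin(z)^2 + 3.0856*sin(z) + 1.7689)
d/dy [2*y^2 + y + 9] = 4*y + 1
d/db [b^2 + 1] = 2*b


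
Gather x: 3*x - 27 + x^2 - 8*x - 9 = x^2 - 5*x - 36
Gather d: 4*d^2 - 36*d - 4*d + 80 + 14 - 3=4*d^2 - 40*d + 91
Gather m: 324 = 324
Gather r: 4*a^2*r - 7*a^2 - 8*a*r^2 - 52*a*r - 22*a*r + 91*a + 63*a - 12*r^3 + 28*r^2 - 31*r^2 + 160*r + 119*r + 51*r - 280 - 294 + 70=-7*a^2 + 154*a - 12*r^3 + r^2*(-8*a - 3) + r*(4*a^2 - 74*a + 330) - 504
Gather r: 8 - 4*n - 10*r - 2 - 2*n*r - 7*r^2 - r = -4*n - 7*r^2 + r*(-2*n - 11) + 6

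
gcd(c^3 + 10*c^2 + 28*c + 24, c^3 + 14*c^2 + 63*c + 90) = c + 6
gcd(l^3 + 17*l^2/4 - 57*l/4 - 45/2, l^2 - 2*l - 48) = l + 6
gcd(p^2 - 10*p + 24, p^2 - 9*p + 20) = p - 4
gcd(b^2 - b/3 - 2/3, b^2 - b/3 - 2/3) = b^2 - b/3 - 2/3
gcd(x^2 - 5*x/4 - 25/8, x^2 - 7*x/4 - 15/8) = x - 5/2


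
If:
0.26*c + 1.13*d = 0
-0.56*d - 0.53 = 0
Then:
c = 4.11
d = -0.95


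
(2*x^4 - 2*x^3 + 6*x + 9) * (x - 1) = 2*x^5 - 4*x^4 + 2*x^3 + 6*x^2 + 3*x - 9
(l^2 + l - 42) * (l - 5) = l^3 - 4*l^2 - 47*l + 210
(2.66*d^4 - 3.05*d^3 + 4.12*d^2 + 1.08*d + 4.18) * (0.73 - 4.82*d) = -12.8212*d^5 + 16.6428*d^4 - 22.0849*d^3 - 2.198*d^2 - 19.3592*d + 3.0514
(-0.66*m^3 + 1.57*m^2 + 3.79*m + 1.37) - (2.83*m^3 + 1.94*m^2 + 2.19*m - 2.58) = -3.49*m^3 - 0.37*m^2 + 1.6*m + 3.95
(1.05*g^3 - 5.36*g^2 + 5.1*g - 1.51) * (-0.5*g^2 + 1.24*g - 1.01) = -0.525*g^5 + 3.982*g^4 - 10.2569*g^3 + 12.4926*g^2 - 7.0234*g + 1.5251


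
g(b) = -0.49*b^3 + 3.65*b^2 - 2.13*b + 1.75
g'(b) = -1.47*b^2 + 7.3*b - 2.13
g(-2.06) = 25.91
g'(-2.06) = -23.41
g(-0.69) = 5.12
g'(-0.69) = -7.87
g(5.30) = 20.04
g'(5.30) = -4.73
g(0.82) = 2.19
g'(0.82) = 2.87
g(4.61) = 21.49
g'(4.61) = 0.28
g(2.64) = 12.55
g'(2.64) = 6.90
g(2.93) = 14.52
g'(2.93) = 6.64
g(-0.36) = 3.01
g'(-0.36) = -4.95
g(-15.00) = 2508.70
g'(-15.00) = -442.38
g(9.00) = -78.98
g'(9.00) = -55.50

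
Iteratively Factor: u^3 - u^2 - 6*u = (u)*(u^2 - u - 6) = u*(u + 2)*(u - 3)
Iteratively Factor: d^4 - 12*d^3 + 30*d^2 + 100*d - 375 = (d - 5)*(d^3 - 7*d^2 - 5*d + 75) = (d - 5)*(d + 3)*(d^2 - 10*d + 25) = (d - 5)^2*(d + 3)*(d - 5)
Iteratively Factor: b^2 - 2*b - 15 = (b - 5)*(b + 3)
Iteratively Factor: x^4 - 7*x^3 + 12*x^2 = (x)*(x^3 - 7*x^2 + 12*x) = x^2*(x^2 - 7*x + 12) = x^2*(x - 4)*(x - 3)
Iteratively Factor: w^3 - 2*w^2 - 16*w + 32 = (w - 2)*(w^2 - 16) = (w - 2)*(w + 4)*(w - 4)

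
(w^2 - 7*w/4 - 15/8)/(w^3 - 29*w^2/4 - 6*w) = (w - 5/2)/(w*(w - 8))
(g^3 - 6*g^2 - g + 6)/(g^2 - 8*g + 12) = (g^2 - 1)/(g - 2)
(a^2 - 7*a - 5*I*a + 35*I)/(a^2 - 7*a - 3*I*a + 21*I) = (a - 5*I)/(a - 3*I)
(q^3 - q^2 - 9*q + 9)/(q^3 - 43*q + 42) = (q^2 - 9)/(q^2 + q - 42)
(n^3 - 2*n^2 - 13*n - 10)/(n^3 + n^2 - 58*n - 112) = (n^2 - 4*n - 5)/(n^2 - n - 56)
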